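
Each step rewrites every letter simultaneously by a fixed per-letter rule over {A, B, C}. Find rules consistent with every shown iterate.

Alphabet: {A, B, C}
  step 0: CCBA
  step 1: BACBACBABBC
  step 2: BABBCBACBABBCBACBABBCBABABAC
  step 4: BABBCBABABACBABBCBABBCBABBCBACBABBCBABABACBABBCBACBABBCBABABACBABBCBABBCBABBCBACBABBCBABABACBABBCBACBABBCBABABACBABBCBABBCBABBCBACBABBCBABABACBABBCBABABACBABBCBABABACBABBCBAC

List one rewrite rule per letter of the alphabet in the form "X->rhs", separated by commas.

A->BBC, B->BA, C->BAC

  step 1 ⇒ step 2: BACBACBABBC ⇒ BA·BBC·BAC·BA·BBC·BAC·BA·BBC·BA·BA·BAC
    A ↦ BBC
    B ↦ BA
    C ↦ BAC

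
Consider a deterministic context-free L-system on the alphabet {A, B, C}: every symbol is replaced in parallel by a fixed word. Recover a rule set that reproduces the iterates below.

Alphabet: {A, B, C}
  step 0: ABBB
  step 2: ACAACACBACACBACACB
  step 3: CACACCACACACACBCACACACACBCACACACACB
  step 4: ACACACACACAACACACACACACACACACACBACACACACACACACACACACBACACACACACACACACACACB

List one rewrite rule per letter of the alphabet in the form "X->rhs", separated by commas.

A->C, B->CB, C->ACA

  step 3 ⇒ step 4: CACACCACACACACBCACACACACBCACACACACB ⇒ ACA·C·ACA·C·ACA·ACA·C·ACA·C·ACA·C·ACA·C·ACA·CB·ACA·C·ACA·C·ACA·C·ACA·C·ACA·CB·ACA·C·ACA·C·ACA·C·ACA·C·ACA·CB
    A ↦ C
    B ↦ CB
    C ↦ ACA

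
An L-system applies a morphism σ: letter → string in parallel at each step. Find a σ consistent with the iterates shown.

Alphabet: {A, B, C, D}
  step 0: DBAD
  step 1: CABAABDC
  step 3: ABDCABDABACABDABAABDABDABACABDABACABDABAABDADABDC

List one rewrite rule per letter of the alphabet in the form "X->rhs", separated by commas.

A->ABD, B->ABA, C->AD, D->C

  step 0 ⇒ step 1: DBAD ⇒ C·ABA·ABD·C
    A ↦ ABD
    B ↦ ABA
    D ↦ C
    C ↦ AD  (constrained at step 1)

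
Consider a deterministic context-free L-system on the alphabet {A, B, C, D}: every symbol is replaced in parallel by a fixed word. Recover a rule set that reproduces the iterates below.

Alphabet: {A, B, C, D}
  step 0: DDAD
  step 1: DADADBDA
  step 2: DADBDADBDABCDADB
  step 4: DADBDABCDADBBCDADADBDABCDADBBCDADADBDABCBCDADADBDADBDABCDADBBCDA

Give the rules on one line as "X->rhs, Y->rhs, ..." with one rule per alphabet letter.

A->DB, B->BC, C->DA, D->DA

  step 1 ⇒ step 2: DADADBDA ⇒ DA·DB·DA·DB·DA·BC·DA·DB
    A ↦ DB
    B ↦ BC
    D ↦ DA
    C ↦ DA  (constrained at step 2)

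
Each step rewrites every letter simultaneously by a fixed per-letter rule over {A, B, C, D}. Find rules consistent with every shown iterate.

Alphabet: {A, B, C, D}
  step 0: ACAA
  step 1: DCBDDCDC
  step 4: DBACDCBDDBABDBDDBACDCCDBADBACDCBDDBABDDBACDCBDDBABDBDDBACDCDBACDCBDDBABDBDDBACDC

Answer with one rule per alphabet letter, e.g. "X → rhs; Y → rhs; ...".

  step 0 ⇒ step 1: ACAA ⇒ DC·BD·DC·DC
    A ↦ DC
    C ↦ BD
    B ↦ C  (constrained at step 1)
    D ↦ DBA  (constrained at step 1)

A->DC, B->C, C->BD, D->DBA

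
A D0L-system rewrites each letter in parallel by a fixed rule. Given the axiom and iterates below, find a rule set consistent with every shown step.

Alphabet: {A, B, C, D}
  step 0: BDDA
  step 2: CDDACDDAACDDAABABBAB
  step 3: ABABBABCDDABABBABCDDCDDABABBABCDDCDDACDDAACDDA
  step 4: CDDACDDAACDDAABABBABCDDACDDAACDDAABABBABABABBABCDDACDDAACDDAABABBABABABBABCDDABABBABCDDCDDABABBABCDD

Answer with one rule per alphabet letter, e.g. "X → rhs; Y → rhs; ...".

A->CDD, B->A, C->A, D->BAB

  step 3 ⇒ step 4: ABABBABCDDABABBABCDDCDDABABBABCDDCDDACDDAACDDA ⇒ CDD·A·CDD·A·A·CDD·A·A·BAB·BAB·CDD·A·CDD·A·A·CDD·A·A·BAB·BAB·A·BAB·BAB·CDD·A·CDD·A·A·CDD·A·A·BAB·BAB·A·BAB·BAB·CDD·A·BAB·BAB·CDD·CDD·A·BAB·BAB·CDD
    A ↦ CDD
    B ↦ A
    C ↦ A
    D ↦ BAB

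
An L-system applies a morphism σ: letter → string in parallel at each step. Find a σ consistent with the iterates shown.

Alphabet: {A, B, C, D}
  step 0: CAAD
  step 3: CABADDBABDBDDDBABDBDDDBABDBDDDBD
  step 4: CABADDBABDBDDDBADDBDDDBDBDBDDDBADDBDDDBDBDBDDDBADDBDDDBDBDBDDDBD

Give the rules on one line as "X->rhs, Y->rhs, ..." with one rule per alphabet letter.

A->BA, B->DD, C->CA, D->BD

  step 3 ⇒ step 4: CABADDBABDBDDDBABDBDDDBABDBDDDBD ⇒ CA·BA·DD·BA·BD·BD·DD·BA·DD·BD·DD·BD·BD·BD·DD·BA·DD·BD·DD·BD·BD·BD·DD·BA·DD·BD·DD·BD·BD·BD·DD·BD
    A ↦ BA
    B ↦ DD
    C ↦ CA
    D ↦ BD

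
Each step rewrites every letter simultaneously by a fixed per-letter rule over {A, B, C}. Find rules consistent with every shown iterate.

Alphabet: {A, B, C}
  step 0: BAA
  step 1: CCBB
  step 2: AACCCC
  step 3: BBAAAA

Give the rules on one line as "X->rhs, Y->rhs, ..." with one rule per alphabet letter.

A->B, B->CC, C->A

  step 2 ⇒ step 3: AACCCC ⇒ B·B·A·A·A·A
    A ↦ B
    C ↦ A
  step 0 ⇒ step 1: BAA ⇒ CC·B·B
    B ↦ CC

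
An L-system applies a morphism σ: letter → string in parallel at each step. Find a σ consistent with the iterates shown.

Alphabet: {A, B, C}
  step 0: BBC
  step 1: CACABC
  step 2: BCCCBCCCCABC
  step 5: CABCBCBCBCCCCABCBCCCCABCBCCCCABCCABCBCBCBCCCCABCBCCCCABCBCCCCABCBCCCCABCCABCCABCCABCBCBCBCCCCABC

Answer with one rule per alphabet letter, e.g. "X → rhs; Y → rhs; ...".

  step 1 ⇒ step 2: CACABC ⇒ BC·CC·BC·CC·CA·BC
    A ↦ CC
    B ↦ CA
    C ↦ BC

A->CC, B->CA, C->BC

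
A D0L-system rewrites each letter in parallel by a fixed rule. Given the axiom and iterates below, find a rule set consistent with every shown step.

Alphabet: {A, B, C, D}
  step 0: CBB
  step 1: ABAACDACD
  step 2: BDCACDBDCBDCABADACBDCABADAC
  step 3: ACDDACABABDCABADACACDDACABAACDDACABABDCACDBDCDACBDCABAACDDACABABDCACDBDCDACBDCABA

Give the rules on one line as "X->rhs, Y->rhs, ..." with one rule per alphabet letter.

  step 2 ⇒ step 3: BDCACDBDCBDCABADACBDCABADAC ⇒ ACD·DAC·ABA·BDC·ABA·DAC·ACD·DAC·ABA·ACD·DAC·ABA·BDC·ACD·BDC·DAC·BDC·ABA·ACD·DAC·ABA·BDC·ACD·BDC·DAC·BDC·ABA
    A ↦ BDC
    B ↦ ACD
    C ↦ ABA
    D ↦ DAC

A->BDC, B->ACD, C->ABA, D->DAC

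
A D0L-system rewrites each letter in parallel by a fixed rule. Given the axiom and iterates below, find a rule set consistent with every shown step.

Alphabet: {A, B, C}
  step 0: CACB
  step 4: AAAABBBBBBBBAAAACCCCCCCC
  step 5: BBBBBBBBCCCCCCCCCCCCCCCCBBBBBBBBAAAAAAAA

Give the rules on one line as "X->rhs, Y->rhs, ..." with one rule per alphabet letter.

  step 4 ⇒ step 5: AAAABBBBBBBBAAAACCCCCCCC ⇒ BB·BB·BB·BB·CC·CC·CC·CC·CC·CC·CC·CC·BB·BB·BB·BB·A·A·A·A·A·A·A·A
    A ↦ BB
    B ↦ CC
    C ↦ A

A->BB, B->CC, C->A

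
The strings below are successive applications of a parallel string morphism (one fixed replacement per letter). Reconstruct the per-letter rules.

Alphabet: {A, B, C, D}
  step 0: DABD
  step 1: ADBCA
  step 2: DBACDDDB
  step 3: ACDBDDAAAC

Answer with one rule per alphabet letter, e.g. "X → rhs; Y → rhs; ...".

A->DB, B->C, C->DD, D->A

  step 2 ⇒ step 3: DBACDDDB ⇒ A·C·DB·DD·A·A·A·C
    A ↦ DB
    B ↦ C
    C ↦ DD
    D ↦ A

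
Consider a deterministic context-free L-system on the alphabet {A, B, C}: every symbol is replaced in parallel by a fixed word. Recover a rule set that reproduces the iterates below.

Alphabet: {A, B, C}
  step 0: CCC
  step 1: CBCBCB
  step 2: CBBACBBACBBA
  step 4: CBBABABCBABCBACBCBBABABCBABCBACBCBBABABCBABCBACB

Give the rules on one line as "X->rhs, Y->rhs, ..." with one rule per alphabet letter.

A->BC, B->BA, C->CB

  step 1 ⇒ step 2: CBCBCB ⇒ CB·BA·CB·BA·CB·BA
    B ↦ BA
    C ↦ CB
    A ↦ BC  (constrained at step 2)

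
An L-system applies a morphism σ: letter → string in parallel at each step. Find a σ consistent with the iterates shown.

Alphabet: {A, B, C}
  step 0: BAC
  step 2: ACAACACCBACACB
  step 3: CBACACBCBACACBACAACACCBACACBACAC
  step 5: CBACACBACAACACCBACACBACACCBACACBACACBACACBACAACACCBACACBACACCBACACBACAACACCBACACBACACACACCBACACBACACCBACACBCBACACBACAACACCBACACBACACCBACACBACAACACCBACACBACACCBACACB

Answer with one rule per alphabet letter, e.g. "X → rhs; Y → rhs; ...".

  step 2 ⇒ step 3: ACAACACCBACACB ⇒ CB·ACA·CB·CB·ACA·CB·ACA·ACA·C·CB·ACA·CB·ACA·C
    A ↦ CB
    B ↦ C
    C ↦ ACA

A->CB, B->C, C->ACA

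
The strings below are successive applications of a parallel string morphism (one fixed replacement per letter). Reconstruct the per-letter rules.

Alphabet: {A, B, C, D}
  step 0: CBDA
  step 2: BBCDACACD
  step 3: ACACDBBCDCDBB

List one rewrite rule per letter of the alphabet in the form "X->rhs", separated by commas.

A->C, B->AC, C->D, D->BB

  step 2 ⇒ step 3: BBCDACACD ⇒ AC·AC·D·BB·C·D·C·D·BB
    A ↦ C
    B ↦ AC
    C ↦ D
    D ↦ BB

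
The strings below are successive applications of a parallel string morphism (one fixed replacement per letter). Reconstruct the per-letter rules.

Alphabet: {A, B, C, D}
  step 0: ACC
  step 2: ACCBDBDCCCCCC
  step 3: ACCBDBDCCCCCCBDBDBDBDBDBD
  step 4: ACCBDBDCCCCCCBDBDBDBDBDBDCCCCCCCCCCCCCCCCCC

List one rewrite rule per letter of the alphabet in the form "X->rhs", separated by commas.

  step 3 ⇒ step 4: ACCBDBDCCCCCCBDBDBDBDBDBD ⇒ ACC·BD·BD·C·CC·C·CC·BD·BD·BD·BD·BD·BD·C·CC·C·CC·C·CC·C·CC·C·CC·C·CC
    A ↦ ACC
    B ↦ C
    C ↦ BD
    D ↦ CC

A->ACC, B->C, C->BD, D->CC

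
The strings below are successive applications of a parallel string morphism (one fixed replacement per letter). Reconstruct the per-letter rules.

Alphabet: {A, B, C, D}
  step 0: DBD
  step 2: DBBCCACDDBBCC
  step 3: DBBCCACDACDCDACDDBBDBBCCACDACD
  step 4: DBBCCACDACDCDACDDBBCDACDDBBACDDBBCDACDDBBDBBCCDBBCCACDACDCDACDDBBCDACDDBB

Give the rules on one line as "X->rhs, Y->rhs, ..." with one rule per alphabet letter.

A->CD, B->C, C->ACD, D->DBB

  step 3 ⇒ step 4: DBBCCACDACDCDACDDBBDBBCCACDACD ⇒ DBB·C·C·ACD·ACD·CD·ACD·DBB·CD·ACD·DBB·ACD·DBB·CD·ACD·DBB·DBB·C·C·DBB·C·C·ACD·ACD·CD·ACD·DBB·CD·ACD·DBB
    A ↦ CD
    B ↦ C
    C ↦ ACD
    D ↦ DBB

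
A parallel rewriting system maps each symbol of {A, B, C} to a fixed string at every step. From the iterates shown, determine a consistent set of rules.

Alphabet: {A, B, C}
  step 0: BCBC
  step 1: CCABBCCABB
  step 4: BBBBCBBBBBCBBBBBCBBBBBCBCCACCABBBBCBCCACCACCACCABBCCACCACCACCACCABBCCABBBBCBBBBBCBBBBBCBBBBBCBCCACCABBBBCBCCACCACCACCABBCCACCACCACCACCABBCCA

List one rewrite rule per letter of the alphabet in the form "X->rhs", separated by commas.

A->CB, B->CCA, C->BB

  step 0 ⇒ step 1: BCBC ⇒ CCA·BB·CCA·BB
    B ↦ CCA
    C ↦ BB
    A ↦ CB  (constrained at step 1)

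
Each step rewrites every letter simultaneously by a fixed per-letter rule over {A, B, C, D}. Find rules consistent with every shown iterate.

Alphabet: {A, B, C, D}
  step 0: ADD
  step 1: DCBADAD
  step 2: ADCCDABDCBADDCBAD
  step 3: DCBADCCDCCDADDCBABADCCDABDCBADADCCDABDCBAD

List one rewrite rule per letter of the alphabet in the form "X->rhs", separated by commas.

A->DCB, B->AB, C->CCD, D->AD

  step 2 ⇒ step 3: ADCCDABDCBADDCBAD ⇒ DCB·AD·CCD·CCD·AD·DCB·AB·AD·CCD·AB·DCB·AD·AD·CCD·AB·DCB·AD
    A ↦ DCB
    B ↦ AB
    C ↦ CCD
    D ↦ AD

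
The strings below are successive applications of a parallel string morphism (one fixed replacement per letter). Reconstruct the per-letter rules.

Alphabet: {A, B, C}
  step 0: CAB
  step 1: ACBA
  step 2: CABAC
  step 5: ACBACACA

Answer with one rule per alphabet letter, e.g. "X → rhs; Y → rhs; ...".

A->C, B->BA, C->A

  step 1 ⇒ step 2: ACBA ⇒ C·A·BA·C
    A ↦ C
    B ↦ BA
    C ↦ A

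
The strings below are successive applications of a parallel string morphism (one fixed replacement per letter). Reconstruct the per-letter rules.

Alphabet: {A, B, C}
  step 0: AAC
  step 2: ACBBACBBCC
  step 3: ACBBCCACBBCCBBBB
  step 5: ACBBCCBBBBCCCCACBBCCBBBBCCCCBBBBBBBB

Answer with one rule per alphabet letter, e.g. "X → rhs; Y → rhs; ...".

A->AC, B->C, C->BB

  step 2 ⇒ step 3: ACBBACBBCC ⇒ AC·BB·C·C·AC·BB·C·C·BB·BB
    A ↦ AC
    B ↦ C
    C ↦ BB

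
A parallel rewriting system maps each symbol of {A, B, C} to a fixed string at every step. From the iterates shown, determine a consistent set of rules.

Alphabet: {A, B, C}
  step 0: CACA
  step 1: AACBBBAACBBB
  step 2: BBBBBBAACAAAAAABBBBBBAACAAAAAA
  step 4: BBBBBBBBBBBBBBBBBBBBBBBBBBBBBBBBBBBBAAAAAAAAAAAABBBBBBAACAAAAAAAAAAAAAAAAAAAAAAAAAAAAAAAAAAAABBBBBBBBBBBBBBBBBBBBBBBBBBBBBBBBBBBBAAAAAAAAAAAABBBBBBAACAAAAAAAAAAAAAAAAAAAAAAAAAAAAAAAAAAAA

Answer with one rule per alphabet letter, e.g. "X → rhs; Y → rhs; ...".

  step 1 ⇒ step 2: AACBBBAACBBB ⇒ BBB·BBB·AAC·AA·AA·AA·BBB·BBB·AAC·AA·AA·AA
    A ↦ BBB
    B ↦ AA
    C ↦ AAC

A->BBB, B->AA, C->AAC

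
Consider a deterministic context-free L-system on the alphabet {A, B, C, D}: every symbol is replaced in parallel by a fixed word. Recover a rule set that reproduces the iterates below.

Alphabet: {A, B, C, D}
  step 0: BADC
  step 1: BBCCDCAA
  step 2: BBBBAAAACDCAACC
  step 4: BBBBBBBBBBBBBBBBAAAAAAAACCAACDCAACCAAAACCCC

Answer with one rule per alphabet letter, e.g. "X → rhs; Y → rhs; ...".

A->C, B->BB, C->AA, D->CDC

  step 1 ⇒ step 2: BBCCDCAA ⇒ BB·BB·AA·AA·CDC·AA·C·C
    A ↦ C
    B ↦ BB
    C ↦ AA
    D ↦ CDC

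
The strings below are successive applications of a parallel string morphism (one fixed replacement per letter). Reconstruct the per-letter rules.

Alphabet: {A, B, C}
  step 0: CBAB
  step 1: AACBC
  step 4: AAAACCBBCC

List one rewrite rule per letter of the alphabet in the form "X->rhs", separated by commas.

A->B, B->C, C->AA

  step 0 ⇒ step 1: CBAB ⇒ AA·C·B·C
    A ↦ B
    B ↦ C
    C ↦ AA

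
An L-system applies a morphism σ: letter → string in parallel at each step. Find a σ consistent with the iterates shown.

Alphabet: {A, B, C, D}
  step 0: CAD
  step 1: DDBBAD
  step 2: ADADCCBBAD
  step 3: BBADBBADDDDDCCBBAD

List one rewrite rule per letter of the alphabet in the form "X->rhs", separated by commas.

  step 2 ⇒ step 3: ADADCCBBAD ⇒ BB·AD·BB·AD·DD·DD·C·C·BB·AD
    A ↦ BB
    B ↦ C
    C ↦ DD
    D ↦ AD

A->BB, B->C, C->DD, D->AD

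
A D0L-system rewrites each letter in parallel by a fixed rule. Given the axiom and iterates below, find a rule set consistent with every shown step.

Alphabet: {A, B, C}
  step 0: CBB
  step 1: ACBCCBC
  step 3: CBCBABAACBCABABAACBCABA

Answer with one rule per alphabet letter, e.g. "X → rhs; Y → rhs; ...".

  step 0 ⇒ step 1: CBB ⇒ A·CBC·CBC
    B ↦ CBC
    C ↦ A
    A ↦ BA  (constrained at step 1)

A->BA, B->CBC, C->A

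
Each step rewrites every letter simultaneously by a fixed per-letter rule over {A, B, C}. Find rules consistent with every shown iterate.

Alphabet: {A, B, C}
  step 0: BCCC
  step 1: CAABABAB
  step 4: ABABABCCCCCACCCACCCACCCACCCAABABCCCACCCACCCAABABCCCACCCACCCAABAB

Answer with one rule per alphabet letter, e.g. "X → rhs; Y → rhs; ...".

A->CC, B->CA, C->AB

  step 0 ⇒ step 1: BCCC ⇒ CA·AB·AB·AB
    B ↦ CA
    C ↦ AB
    A ↦ CC  (constrained at step 1)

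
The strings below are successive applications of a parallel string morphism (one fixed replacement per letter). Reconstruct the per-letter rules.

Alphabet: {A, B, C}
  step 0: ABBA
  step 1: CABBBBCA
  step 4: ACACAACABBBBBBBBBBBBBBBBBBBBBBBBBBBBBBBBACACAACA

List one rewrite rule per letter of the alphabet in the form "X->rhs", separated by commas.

  step 0 ⇒ step 1: ABBA ⇒ CA·BB·BB·CA
    A ↦ CA
    B ↦ BB
    C ↦ A  (constrained at step 1)

A->CA, B->BB, C->A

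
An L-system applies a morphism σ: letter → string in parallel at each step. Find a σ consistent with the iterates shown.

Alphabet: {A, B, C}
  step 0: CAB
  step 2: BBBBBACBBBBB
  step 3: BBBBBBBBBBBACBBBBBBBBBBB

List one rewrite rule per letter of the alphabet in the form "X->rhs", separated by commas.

A->BAC, B->BB, C->B

  step 2 ⇒ step 3: BBBBBACBBBBB ⇒ BB·BB·BB·BB·BB·BAC·B·BB·BB·BB·BB·BB
    A ↦ BAC
    B ↦ BB
    C ↦ B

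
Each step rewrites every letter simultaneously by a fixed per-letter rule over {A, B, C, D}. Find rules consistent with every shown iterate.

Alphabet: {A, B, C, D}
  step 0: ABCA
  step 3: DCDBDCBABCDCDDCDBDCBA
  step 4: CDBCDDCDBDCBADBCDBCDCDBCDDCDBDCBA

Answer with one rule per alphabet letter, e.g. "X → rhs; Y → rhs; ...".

  step 3 ⇒ step 4: DCDBDCBABCDCDDCDBDCBA ⇒ CD·B·CD·D·CD·B·D·CBA·D·B·CD·B·CD·CD·B·CD·D·CD·B·D·CBA
    A ↦ CBA
    B ↦ D
    C ↦ B
    D ↦ CD

A->CBA, B->D, C->B, D->CD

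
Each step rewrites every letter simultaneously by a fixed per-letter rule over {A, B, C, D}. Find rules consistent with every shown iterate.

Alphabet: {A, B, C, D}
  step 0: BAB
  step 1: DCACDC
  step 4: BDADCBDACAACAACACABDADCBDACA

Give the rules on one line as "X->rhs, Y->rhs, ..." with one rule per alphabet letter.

A->AC, B->DC, C->A, D->BD

  step 0 ⇒ step 1: BAB ⇒ DC·AC·DC
    A ↦ AC
    B ↦ DC
    C ↦ A  (constrained at step 1)
    D ↦ BD  (constrained at step 1)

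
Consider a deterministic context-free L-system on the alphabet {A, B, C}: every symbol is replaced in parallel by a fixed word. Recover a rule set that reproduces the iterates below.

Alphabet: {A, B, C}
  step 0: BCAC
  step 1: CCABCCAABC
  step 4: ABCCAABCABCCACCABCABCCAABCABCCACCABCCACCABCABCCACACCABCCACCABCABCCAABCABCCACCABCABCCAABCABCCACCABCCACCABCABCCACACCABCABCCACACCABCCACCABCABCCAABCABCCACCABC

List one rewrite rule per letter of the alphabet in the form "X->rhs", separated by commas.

A->CA, B->CC, C->ABC

  step 0 ⇒ step 1: BCAC ⇒ CC·ABC·CA·ABC
    A ↦ CA
    B ↦ CC
    C ↦ ABC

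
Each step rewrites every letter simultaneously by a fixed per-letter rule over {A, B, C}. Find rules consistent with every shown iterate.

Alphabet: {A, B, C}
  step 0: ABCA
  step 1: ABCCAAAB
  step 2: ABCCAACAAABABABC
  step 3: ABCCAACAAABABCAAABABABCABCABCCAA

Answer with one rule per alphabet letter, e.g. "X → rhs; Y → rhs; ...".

  step 2 ⇒ step 3: ABCCAACAAABABABC ⇒ AB·C·CAA·CAA·AB·AB·CAA·AB·AB·AB·C·AB·C·AB·C·CAA
    A ↦ AB
    B ↦ C
    C ↦ CAA

A->AB, B->C, C->CAA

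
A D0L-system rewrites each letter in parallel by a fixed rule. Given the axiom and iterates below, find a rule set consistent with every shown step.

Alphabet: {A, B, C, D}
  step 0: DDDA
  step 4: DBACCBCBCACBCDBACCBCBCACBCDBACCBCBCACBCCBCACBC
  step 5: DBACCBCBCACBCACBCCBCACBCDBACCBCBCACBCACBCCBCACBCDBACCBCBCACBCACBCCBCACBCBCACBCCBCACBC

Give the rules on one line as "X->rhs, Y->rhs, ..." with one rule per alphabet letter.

A->C, B->AC, C->BC, D->DB

  step 4 ⇒ step 5: DBACCBCBCACBCDBACCBCBCACBCDBACCBCBCACBCCBCACBC ⇒ DB·AC·C·BC·BC·AC·BC·AC·BC·C·BC·AC·BC·DB·AC·C·BC·BC·AC·BC·AC·BC·C·BC·AC·BC·DB·AC·C·BC·BC·AC·BC·AC·BC·C·BC·AC·BC·BC·AC·BC·C·BC·AC·BC
    A ↦ C
    B ↦ AC
    C ↦ BC
    D ↦ DB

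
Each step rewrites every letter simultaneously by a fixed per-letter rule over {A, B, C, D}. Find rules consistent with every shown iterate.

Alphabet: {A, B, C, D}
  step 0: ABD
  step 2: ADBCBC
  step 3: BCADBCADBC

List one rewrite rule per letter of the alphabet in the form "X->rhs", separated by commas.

  step 2 ⇒ step 3: ADBCBC ⇒ B·C·AD·BC·AD·BC
    A ↦ B
    B ↦ AD
    C ↦ BC
    D ↦ C

A->B, B->AD, C->BC, D->C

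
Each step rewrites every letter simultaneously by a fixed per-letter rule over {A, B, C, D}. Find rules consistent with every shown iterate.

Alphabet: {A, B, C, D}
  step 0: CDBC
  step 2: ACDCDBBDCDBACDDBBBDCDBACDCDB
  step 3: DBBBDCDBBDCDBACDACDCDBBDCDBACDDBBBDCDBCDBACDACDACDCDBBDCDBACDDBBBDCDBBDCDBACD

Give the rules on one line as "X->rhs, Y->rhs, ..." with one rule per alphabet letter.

A->DBB, B->ACD, C->BD, D->CDB

  step 2 ⇒ step 3: ACDCDBBDCDBACDDBBBDCDBACDCDB ⇒ DBB·BD·CDB·BD·CDB·ACD·ACD·CDB·BD·CDB·ACD·DBB·BD·CDB·CDB·ACD·ACD·ACD·CDB·BD·CDB·ACD·DBB·BD·CDB·BD·CDB·ACD
    A ↦ DBB
    B ↦ ACD
    C ↦ BD
    D ↦ CDB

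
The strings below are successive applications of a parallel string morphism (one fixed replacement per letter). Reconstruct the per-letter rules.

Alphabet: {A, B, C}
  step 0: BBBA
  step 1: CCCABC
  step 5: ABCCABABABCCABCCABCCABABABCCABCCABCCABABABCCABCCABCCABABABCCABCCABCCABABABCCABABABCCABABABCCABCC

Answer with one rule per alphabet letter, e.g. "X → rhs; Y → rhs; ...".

  step 0 ⇒ step 1: BBBA ⇒ C·C·C·ABC
    A ↦ ABC
    B ↦ C
    C ↦ AB  (constrained at step 1)

A->ABC, B->C, C->AB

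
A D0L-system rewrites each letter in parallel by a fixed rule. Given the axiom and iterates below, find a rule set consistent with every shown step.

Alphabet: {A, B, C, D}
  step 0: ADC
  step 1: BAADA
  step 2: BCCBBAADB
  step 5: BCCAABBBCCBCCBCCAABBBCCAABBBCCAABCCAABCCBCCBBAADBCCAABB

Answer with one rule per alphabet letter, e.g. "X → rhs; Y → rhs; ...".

A->B, B->BCC, C->A, D->AAD

  step 1 ⇒ step 2: BAADA ⇒ BCC·B·B·AAD·B
    A ↦ B
    B ↦ BCC
    D ↦ AAD
  step 0 ⇒ step 1: ADC ⇒ B·AAD·A
    C ↦ A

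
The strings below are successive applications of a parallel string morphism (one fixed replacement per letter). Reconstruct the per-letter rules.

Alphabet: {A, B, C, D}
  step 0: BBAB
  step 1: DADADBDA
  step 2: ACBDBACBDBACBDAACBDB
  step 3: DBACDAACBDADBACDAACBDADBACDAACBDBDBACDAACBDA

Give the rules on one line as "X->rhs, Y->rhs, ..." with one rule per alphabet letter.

A->DB, B->DA, C->AC, D->ACB

  step 2 ⇒ step 3: ACBDBACBDBACBDAACBDB ⇒ DB·AC·DA·ACB·DA·DB·AC·DA·ACB·DA·DB·AC·DA·ACB·DB·DB·AC·DA·ACB·DA
    A ↦ DB
    B ↦ DA
    C ↦ AC
    D ↦ ACB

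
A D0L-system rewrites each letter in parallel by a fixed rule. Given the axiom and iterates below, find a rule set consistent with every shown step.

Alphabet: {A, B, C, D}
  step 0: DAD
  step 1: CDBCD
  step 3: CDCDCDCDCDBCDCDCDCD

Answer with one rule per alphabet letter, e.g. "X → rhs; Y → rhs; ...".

A->B, B->DA, C->CD, D->CD

  step 0 ⇒ step 1: DAD ⇒ CD·B·CD
    A ↦ B
    D ↦ CD
    B ↦ DA  (constrained at step 1)
    C ↦ CD  (constrained at step 1)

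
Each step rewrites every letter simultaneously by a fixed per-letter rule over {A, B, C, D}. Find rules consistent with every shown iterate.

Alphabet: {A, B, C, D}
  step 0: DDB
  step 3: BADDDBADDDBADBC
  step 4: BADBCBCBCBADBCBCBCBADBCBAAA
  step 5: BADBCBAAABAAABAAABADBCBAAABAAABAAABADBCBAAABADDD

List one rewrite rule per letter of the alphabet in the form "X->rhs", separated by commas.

A->D, B->BA, C->AA, D->BC

  step 4 ⇒ step 5: BADBCBCBCBADBCBCBCBADBCBAAA ⇒ BA·D·BC·BA·AA·BA·AA·BA·AA·BA·D·BC·BA·AA·BA·AA·BA·AA·BA·D·BC·BA·AA·BA·D·D·D
    A ↦ D
    B ↦ BA
    C ↦ AA
    D ↦ BC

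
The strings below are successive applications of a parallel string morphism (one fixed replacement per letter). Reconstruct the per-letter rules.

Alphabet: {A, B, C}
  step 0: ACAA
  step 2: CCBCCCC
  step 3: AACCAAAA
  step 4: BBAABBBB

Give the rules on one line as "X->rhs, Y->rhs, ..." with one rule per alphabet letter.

  step 3 ⇒ step 4: AACCAAAA ⇒ B·B·A·A·B·B·B·B
    A ↦ B
    C ↦ A
  step 2 ⇒ step 3: CCBCCCC ⇒ A·A·CC·A·A·A·A
    B ↦ CC

A->B, B->CC, C->A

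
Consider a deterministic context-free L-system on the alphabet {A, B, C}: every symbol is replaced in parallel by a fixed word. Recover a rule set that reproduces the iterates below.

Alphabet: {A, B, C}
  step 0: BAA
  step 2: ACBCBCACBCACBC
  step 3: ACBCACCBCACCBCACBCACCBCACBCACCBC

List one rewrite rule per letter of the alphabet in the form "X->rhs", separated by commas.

  step 2 ⇒ step 3: ACBCBCACBCACBC ⇒ AC·BC·ACC·BC·ACC·BC·AC·BC·ACC·BC·AC·BC·ACC·BC
    A ↦ AC
    B ↦ ACC
    C ↦ BC

A->AC, B->ACC, C->BC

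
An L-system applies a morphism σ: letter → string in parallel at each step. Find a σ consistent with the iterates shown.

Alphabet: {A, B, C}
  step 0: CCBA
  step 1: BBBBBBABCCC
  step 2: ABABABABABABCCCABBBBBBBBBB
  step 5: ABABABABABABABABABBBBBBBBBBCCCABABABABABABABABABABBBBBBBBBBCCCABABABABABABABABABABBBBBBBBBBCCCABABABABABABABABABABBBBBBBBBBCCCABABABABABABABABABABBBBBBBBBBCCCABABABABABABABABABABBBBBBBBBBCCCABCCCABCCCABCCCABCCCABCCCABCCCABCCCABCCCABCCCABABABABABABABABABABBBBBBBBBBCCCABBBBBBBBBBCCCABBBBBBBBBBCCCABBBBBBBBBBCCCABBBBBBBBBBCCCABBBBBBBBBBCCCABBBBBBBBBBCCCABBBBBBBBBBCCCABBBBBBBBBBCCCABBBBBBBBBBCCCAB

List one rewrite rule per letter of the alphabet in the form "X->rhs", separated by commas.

A->CCC, B->AB, C->BBB

  step 1 ⇒ step 2: BBBBBBABCCC ⇒ AB·AB·AB·AB·AB·AB·CCC·AB·BBB·BBB·BBB
    A ↦ CCC
    B ↦ AB
    C ↦ BBB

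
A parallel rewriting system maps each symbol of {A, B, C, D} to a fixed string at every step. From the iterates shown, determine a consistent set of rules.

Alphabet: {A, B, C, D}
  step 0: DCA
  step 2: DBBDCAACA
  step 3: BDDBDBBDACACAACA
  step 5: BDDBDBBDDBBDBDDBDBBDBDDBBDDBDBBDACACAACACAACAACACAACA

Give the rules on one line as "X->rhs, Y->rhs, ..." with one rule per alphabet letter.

  step 2 ⇒ step 3: DBBDCAACA ⇒ BD·DB·DB·BD·A·CA·CA·A·CA
    A ↦ CA
    B ↦ DB
    C ↦ A
    D ↦ BD

A->CA, B->DB, C->A, D->BD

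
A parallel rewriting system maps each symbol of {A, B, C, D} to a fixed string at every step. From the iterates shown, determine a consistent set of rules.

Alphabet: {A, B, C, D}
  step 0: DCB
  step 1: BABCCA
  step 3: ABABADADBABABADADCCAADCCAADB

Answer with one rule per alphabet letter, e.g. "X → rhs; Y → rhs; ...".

A->AD, B->CCA, C->AB, D->B

  step 0 ⇒ step 1: DCB ⇒ B·AB·CCA
    B ↦ CCA
    C ↦ AB
    D ↦ B
    A ↦ AD  (constrained at step 1)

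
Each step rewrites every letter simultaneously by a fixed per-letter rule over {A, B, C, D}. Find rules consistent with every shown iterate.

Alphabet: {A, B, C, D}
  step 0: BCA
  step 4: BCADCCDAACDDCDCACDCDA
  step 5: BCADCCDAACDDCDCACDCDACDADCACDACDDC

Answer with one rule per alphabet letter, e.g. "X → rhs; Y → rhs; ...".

  step 4 ⇒ step 5: BCADCCDAACDDCDCACDCDA ⇒ BC·A·DC·CD·A·A·CD·DC·DC·A·CD·CD·A·CD·A·DC·A·CD·A·CD·DC
    A ↦ DC
    B ↦ BC
    C ↦ A
    D ↦ CD

A->DC, B->BC, C->A, D->CD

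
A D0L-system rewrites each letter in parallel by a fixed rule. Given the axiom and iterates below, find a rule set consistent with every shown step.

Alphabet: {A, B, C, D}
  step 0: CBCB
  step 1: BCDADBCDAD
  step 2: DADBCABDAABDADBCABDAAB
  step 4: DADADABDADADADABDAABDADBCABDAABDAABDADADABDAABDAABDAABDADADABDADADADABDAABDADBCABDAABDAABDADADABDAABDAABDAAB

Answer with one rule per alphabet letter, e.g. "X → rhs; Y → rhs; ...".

  step 1 ⇒ step 2: BCDADBCDAD ⇒ DAD·BC·AB·DA·AB·DAD·BC·AB·DA·AB
    A ↦ DA
    B ↦ DAD
    C ↦ BC
    D ↦ AB

A->DA, B->DAD, C->BC, D->AB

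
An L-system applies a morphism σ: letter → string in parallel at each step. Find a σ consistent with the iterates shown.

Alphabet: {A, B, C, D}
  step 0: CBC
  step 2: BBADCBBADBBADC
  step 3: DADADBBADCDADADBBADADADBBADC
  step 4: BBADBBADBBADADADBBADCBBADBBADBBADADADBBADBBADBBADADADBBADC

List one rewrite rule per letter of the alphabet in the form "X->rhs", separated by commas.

A->D, B->DA, C->DC, D->BBA

  step 3 ⇒ step 4: DADADBBADCDADADBBADADADBBADC ⇒ BBA·D·BBA·D·BBA·DA·DA·D·BBA·DC·BBA·D·BBA·D·BBA·DA·DA·D·BBA·D·BBA·D·BBA·DA·DA·D·BBA·DC
    A ↦ D
    B ↦ DA
    C ↦ DC
    D ↦ BBA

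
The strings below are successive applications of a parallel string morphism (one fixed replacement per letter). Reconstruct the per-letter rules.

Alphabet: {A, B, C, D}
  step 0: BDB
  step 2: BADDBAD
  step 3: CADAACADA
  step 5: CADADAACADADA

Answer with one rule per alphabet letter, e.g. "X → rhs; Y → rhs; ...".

A->D, B->CA, C->BA, D->A

  step 2 ⇒ step 3: BADDBAD ⇒ CA·D·A·A·CA·D·A
    A ↦ D
    B ↦ CA
    D ↦ A
    C ↦ BA  (constrained at step 3)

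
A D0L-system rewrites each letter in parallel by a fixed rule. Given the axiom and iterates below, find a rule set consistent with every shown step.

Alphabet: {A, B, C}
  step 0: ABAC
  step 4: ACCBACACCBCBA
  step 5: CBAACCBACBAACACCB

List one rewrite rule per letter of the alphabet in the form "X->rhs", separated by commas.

  step 4 ⇒ step 5: ACCBACACCBCBA ⇒ CB·A·A·C·CB·A·CB·A·A·C·A·C·CB
    A ↦ CB
    B ↦ C
    C ↦ A

A->CB, B->C, C->A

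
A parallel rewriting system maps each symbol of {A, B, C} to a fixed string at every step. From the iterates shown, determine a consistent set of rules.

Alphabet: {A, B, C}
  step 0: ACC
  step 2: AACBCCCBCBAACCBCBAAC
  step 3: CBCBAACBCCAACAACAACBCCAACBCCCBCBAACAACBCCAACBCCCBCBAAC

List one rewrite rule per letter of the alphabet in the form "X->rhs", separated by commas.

A->CB, B->BCC, C->AAC

  step 2 ⇒ step 3: AACBCCCBCBAACCBCBAAC ⇒ CB·CB·AAC·BCC·AAC·AAC·AAC·BCC·AAC·BCC·CB·CB·AAC·AAC·BCC·AAC·BCC·CB·CB·AAC
    A ↦ CB
    B ↦ BCC
    C ↦ AAC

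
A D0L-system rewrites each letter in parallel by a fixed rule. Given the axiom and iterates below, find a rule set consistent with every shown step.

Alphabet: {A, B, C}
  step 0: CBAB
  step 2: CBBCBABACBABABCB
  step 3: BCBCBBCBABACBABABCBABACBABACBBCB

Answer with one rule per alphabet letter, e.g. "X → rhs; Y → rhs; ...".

  step 2 ⇒ step 3: CBBCBABACBABABCB ⇒ B·CB·CB·B·CB·ABA·CB·ABA·B·CB·ABA·CB·ABA·CB·B·CB
    A ↦ ABA
    B ↦ CB
    C ↦ B

A->ABA, B->CB, C->B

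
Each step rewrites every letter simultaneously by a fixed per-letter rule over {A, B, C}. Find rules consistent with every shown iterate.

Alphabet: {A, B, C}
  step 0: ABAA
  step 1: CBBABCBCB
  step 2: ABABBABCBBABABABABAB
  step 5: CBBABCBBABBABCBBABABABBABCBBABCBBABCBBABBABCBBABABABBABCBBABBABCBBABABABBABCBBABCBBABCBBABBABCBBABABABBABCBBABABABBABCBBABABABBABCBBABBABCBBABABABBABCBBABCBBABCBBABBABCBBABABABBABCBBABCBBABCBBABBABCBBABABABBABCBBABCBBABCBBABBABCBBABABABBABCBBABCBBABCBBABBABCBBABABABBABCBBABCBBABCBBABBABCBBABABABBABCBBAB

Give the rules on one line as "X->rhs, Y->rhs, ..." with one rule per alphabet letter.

A->CB, B->BAB, C->A

  step 1 ⇒ step 2: CBBABCBCB ⇒ A·BAB·BAB·CB·BAB·A·BAB·A·BAB
    A ↦ CB
    B ↦ BAB
    C ↦ A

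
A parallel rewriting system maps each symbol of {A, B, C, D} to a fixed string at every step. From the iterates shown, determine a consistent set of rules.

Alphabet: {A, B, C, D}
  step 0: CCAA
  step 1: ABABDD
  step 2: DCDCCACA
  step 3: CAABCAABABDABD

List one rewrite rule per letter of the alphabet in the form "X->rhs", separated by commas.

A->D, B->C, C->AB, D->CA

  step 2 ⇒ step 3: DCDCCACA ⇒ CA·AB·CA·AB·AB·D·AB·D
    A ↦ D
    C ↦ AB
    D ↦ CA
  step 1 ⇒ step 2: ABABDD ⇒ D·C·D·C·CA·CA
    B ↦ C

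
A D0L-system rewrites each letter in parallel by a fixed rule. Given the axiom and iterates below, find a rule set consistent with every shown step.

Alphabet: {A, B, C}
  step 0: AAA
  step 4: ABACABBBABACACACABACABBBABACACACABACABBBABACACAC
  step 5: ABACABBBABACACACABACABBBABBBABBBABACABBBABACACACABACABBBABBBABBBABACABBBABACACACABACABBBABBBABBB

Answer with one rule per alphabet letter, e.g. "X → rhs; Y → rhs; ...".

A->AB, B->AC, C->BB

  step 4 ⇒ step 5: ABACABBBABACACACABACABBBABACACACABACABBBABACACAC ⇒ AB·AC·AB·BB·AB·AC·AC·AC·AB·AC·AB·BB·AB·BB·AB·BB·AB·AC·AB·BB·AB·AC·AC·AC·AB·AC·AB·BB·AB·BB·AB·BB·AB·AC·AB·BB·AB·AC·AC·AC·AB·AC·AB·BB·AB·BB·AB·BB
    A ↦ AB
    B ↦ AC
    C ↦ BB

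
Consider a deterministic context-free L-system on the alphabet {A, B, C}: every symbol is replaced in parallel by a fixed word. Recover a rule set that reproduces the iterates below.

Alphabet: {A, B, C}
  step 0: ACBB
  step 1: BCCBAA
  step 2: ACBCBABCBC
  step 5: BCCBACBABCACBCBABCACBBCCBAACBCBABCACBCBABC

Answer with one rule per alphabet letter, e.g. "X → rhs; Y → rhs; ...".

A->BC, B->A, C->CB

  step 1 ⇒ step 2: BCCBAA ⇒ A·CB·CB·A·BC·BC
    A ↦ BC
    B ↦ A
    C ↦ CB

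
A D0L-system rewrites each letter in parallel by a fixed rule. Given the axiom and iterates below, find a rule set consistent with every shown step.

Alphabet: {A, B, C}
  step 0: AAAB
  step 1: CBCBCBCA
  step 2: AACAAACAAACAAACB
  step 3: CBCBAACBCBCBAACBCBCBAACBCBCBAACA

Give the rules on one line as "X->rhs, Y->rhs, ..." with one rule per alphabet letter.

  step 2 ⇒ step 3: AACAAACAAACAAACB ⇒ CB·CB·AA·CB·CB·CB·AA·CB·CB·CB·AA·CB·CB·CB·AA·CA
    A ↦ CB
    B ↦ CA
    C ↦ AA

A->CB, B->CA, C->AA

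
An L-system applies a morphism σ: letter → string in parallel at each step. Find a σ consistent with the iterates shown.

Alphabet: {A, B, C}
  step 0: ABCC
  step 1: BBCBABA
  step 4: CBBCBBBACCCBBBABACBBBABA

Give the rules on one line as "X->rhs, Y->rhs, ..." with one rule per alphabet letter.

A->BB, B->C, C->BA

  step 0 ⇒ step 1: ABCC ⇒ BB·C·BA·BA
    A ↦ BB
    B ↦ C
    C ↦ BA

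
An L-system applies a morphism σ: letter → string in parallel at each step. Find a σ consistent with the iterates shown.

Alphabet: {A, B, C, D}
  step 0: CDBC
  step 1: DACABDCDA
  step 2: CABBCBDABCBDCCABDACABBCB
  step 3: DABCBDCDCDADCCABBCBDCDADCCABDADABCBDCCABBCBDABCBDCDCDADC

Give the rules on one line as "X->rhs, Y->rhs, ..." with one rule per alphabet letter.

A->BCB, B->DC, C->DA, D->CAB

  step 2 ⇒ step 3: CABBCBDABCBDCCABDACABBCB ⇒ DA·BCB·DC·DC·DA·DC·CAB·BCB·DC·DA·DC·CAB·DA·DA·BCB·DC·CAB·BCB·DA·BCB·DC·DC·DA·DC
    A ↦ BCB
    B ↦ DC
    C ↦ DA
    D ↦ CAB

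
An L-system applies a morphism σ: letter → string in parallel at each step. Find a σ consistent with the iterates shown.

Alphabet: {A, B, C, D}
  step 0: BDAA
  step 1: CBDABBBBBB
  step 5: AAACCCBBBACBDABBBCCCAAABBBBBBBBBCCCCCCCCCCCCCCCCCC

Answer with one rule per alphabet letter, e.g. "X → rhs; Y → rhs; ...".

  step 0 ⇒ step 1: BDAA ⇒ C·BDA·BBB·BBB
    A ↦ BBB
    B ↦ C
    D ↦ BDA
    C ↦ A  (constrained at step 1)

A->BBB, B->C, C->A, D->BDA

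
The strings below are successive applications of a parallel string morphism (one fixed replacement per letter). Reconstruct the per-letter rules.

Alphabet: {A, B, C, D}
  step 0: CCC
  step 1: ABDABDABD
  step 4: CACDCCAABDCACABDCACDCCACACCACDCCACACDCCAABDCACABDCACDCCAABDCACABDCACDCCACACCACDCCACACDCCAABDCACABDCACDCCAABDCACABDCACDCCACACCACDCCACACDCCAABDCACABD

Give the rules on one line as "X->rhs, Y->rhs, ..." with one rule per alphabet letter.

A->CAC, B->DCC, C->ABD, D->A

  step 0 ⇒ step 1: CCC ⇒ ABD·ABD·ABD
    C ↦ ABD
    A ↦ CAC  (constrained at step 1)
    B ↦ DCC  (constrained at step 1)
    D ↦ A  (constrained at step 1)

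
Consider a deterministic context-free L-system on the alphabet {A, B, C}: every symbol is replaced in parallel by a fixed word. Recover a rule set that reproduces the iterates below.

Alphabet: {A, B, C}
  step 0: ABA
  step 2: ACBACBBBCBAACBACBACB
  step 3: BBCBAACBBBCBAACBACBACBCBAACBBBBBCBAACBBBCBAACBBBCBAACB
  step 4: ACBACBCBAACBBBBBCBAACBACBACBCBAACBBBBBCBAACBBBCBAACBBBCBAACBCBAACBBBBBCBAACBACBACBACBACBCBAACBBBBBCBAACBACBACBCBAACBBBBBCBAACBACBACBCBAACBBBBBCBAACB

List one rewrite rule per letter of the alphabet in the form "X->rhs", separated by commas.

A->BB, B->ACB, C->CBA

  step 3 ⇒ step 4: BBCBAACBBBCBAACBACBACBCBAACBBBBBCBAACBBBCBAACBBBCBAACB ⇒ ACB·ACB·CBA·ACB·BB·BB·CBA·ACB·ACB·ACB·CBA·ACB·BB·BB·CBA·ACB·BB·CBA·ACB·BB·CBA·ACB·CBA·ACB·BB·BB·CBA·ACB·ACB·ACB·ACB·ACB·CBA·ACB·BB·BB·CBA·ACB·ACB·ACB·CBA·ACB·BB·BB·CBA·ACB·ACB·ACB·CBA·ACB·BB·BB·CBA·ACB
    A ↦ BB
    B ↦ ACB
    C ↦ CBA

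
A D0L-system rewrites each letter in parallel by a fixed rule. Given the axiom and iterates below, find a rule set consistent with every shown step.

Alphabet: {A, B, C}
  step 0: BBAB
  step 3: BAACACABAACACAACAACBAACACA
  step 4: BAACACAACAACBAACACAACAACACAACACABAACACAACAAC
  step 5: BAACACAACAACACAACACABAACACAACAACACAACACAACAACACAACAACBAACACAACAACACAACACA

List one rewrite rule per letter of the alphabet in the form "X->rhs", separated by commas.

  step 4 ⇒ step 5: BAACACAACAACBAACACAACAACACAACACABAACACAACAAC ⇒ BA·AC·AC·A·AC·A·AC·AC·A·AC·AC·A·BA·AC·AC·A·AC·A·AC·AC·A·AC·AC·A·AC·A·AC·AC·A·AC·A·AC·BA·AC·AC·A·AC·A·AC·AC·A·AC·AC·A
    A ↦ AC
    B ↦ BA
    C ↦ A

A->AC, B->BA, C->A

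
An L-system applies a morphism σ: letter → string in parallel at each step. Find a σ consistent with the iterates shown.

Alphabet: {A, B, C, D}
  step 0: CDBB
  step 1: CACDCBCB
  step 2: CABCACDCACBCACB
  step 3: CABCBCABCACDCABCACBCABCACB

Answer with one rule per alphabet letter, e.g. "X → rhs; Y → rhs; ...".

  step 2 ⇒ step 3: CABCACDCACBCACB ⇒ CA·B·CB·CA·B·CA·CD·CA·B·CA·CB·CA·B·CA·CB
    A ↦ B
    B ↦ CB
    C ↦ CA
    D ↦ CD

A->B, B->CB, C->CA, D->CD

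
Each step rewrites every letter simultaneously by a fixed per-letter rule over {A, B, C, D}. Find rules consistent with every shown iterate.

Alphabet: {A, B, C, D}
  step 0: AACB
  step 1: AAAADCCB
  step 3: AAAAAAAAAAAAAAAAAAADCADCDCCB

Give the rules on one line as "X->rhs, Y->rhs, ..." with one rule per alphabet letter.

  step 0 ⇒ step 1: AACB ⇒ AA·AA·DC·CB
    A ↦ AA
    B ↦ CB
    C ↦ DC
    D ↦ A  (constrained at step 1)

A->AA, B->CB, C->DC, D->A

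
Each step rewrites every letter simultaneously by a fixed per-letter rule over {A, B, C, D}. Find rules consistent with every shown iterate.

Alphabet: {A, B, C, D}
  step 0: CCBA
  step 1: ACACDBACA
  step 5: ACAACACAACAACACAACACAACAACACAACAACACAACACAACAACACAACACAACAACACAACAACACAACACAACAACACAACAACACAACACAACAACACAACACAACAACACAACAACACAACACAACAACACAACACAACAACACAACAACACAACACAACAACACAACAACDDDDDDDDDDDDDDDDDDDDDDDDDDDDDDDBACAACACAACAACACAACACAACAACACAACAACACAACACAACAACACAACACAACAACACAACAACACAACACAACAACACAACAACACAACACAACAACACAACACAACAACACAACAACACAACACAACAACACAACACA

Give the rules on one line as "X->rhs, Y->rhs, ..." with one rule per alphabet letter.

  step 0 ⇒ step 1: CCBA ⇒ AC·AC·DB·ACA
    A ↦ ACA
    B ↦ DB
    C ↦ AC
    D ↦ DD  (constrained at step 1)

A->ACA, B->DB, C->AC, D->DD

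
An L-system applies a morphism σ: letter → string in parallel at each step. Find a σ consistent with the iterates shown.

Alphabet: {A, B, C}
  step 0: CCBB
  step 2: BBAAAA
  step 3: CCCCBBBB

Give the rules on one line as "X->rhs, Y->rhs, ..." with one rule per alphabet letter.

  step 2 ⇒ step 3: BBAAAA ⇒ CC·CC·B·B·B·B
    A ↦ B
    B ↦ CC
    C ↦ A  (constrained at step 0)

A->B, B->CC, C->A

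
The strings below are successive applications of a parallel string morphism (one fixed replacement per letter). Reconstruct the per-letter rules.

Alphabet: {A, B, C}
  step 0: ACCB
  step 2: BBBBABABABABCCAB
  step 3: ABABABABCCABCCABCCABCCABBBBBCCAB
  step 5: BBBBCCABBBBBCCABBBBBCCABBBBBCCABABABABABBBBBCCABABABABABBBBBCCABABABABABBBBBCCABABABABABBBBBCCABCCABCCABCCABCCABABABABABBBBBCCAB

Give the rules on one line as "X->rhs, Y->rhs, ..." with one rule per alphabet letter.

A->CC, B->AB, C->BB

  step 2 ⇒ step 3: BBBBABABABABCCAB ⇒ AB·AB·AB·AB·CC·AB·CC·AB·CC·AB·CC·AB·BB·BB·CC·AB
    A ↦ CC
    B ↦ AB
    C ↦ BB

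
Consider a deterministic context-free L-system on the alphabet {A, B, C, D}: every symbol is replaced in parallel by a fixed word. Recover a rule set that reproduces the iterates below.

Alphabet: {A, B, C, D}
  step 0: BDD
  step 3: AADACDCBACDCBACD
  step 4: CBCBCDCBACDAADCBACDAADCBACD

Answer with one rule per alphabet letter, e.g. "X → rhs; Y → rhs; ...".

  step 3 ⇒ step 4: AADACDCBACDCBACD ⇒ CB·CB·CD·CB·A·CD·A·AD·CB·A·CD·A·AD·CB·A·CD
    A ↦ CB
    B ↦ AD
    C ↦ A
    D ↦ CD

A->CB, B->AD, C->A, D->CD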